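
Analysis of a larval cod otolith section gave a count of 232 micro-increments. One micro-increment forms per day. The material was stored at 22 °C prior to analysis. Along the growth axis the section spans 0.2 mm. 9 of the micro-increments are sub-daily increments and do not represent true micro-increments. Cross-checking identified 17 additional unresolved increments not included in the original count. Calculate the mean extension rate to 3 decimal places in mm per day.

0.001 mm per day

Correcting the raw count gives 232 − 9 + 17 = 240 true micro-increments.
0.2 mm over 240 days gives 0.2 / 240 ≈ 0.001 mm per day.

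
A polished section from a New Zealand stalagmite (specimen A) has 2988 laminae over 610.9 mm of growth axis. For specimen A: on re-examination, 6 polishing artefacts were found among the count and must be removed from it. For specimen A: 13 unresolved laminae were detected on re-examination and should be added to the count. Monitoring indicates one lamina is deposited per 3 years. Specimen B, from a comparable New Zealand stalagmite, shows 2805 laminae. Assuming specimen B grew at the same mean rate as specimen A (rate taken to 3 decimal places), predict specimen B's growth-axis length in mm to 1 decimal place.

Specimen A: true lamina count = 2988 − 6 + 13 = 2995.
Specimen A: at 3 years per lamina, 2995 × 3 = 8985 years.
A: Mean rate = 610.9 mm / 8985 years ≈ 0.068 mm per year.
Specimen B: 2805 laminae at 3 years each span 2805 × 3 = 8415 years. For B, 0.068 mm/year × 8415 years = 572.2 mm.

572.2 mm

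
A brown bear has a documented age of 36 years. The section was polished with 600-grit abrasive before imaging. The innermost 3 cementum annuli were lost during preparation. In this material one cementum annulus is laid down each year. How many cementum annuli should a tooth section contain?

One cementum annulus per year gives 36 cementum annuli over 36 years.
Subtracting the 3 cementum annuli not captured gives 36 − 3 = 33 cementum annuli in the record.

33 cementum annuli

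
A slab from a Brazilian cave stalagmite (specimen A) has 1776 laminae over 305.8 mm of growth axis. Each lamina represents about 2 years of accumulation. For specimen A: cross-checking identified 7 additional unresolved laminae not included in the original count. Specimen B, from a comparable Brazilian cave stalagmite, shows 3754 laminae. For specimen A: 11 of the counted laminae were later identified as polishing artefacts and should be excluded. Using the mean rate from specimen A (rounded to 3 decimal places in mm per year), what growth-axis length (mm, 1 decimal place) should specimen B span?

Specimen A: correcting the raw count gives 1776 − 11 + 7 = 1772 true laminae.
Specimen A: multiplying by 2 years per lamina: 1772 × 2 = 3544 years.
A: 305.8 mm over 3544 years gives 305.8 / 3544 ≈ 0.086 mm/yr.
Specimen B: multiplying by 2 years per lamina: 3754 × 2 = 7508 years. For B, 0.086 mm/year × 7508 years = 645.7 mm.

645.7 mm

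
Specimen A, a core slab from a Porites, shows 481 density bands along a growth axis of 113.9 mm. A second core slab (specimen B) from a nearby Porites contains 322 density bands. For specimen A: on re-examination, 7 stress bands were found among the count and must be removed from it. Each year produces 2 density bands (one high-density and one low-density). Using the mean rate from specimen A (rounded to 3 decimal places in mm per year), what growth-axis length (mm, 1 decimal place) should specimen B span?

Specimen A: adjusted count: 481 − 7 = 474 density bands.
Specimen A: 474 density bands at 2 per year is 474 / 2 = 237 years.
A: Extension rate ≈ 113.9 / 237 = 0.481 mm per year.
Specimen B: dividing by 2 density bands per year: 322 / 2 = 161 years. For B, 0.481 mm/year × 161 years = 77.4 mm.

77.4 mm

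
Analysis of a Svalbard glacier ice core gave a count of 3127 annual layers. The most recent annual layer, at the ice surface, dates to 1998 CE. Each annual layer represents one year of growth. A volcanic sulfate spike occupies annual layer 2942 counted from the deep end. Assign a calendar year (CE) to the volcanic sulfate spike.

1813 CE

The volcanic sulfate spike sits at annual layer 2942 from the deep end, so 3127 − 2942 = 185 annual layers formed after it.
Counting back 185 years from 1998 CE places the volcanic sulfate spike in 1998 − 185 = 1813 CE.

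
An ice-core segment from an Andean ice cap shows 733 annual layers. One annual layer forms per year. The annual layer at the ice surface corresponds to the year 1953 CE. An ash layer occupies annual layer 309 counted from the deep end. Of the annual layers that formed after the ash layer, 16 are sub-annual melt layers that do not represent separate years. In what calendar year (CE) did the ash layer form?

1545 CE

733 − 309 = 424 annual layers lie beyond the ash layer toward the ice surface.
424 − 16 false = 408 true annual layers after the ash layer.
The annual layer at the ice surface is 1953 CE, so the ash layer dates to 1953 − 408 = 1545 CE.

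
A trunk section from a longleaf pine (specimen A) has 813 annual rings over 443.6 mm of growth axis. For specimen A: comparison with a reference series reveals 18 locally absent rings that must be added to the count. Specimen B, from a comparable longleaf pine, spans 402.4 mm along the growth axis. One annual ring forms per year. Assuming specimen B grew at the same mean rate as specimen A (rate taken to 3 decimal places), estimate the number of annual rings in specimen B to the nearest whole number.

Specimen A: adjusted count: 813 + 18 = 831 annual rings.
A: Extension rate ≈ 443.6 / 831 = 0.534 mm/yr.
B spans 402.4 / 0.534 = 753.56 years ≈ 754 annual rings.

754 annual rings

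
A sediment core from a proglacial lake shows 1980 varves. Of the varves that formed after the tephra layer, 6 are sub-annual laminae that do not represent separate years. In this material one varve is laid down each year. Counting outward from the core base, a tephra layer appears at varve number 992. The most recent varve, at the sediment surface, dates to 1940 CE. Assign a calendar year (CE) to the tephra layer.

1980 − 992 = 988 varves lie beyond the tephra layer toward the sediment surface.
Excluding 6 false varves: 988 − 6 = 982.
The varve at the sediment surface is 1940 CE, so the tephra layer dates to 1940 − 982 = 958 CE.

958 CE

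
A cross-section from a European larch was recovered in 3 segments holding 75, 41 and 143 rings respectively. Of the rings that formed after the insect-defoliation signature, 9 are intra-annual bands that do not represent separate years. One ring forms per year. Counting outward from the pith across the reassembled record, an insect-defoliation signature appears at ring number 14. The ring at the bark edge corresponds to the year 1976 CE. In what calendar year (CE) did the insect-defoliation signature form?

Total rings = 75 + 41 + 143 = 259.
Between ring 14 and the bark edge there are 259 − 14 = 245 rings.
Removing the 9 false rings leaves 245 − 9 = 236 true rings beyond the insect-defoliation signature.
Counting back 236 years from 1976 CE places the insect-defoliation signature in 1976 − 236 = 1740 CE.

1740 CE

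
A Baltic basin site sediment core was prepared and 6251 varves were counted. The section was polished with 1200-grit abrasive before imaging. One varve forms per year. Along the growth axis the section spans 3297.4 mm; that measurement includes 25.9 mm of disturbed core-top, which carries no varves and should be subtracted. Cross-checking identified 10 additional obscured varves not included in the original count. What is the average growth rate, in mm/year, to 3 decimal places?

0.523 mm/year

Adjusted count: 6251 + 10 = 6261 varves.
Removing the 25.9 mm offcut leaves 3297.4 − 25.9 = 3271.5 mm.
3271.5 mm over 6261 years gives 3271.5 / 6261 ≈ 0.523 mm/year.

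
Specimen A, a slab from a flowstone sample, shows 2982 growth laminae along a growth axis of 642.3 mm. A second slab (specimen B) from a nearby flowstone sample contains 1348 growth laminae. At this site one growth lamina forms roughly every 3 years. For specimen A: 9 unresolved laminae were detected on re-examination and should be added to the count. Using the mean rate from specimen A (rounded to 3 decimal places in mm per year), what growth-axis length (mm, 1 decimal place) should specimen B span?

Specimen A: adjusted count: 2982 + 9 = 2991 growth laminae.
Specimen A: at 3 years per growth lamina, 2991 × 3 = 8973 years.
A: Extension rate ≈ 642.3 / 8973 = 0.072 mm/year.
Specimen B: 1348 growth laminae at 3 years each span 1348 × 3 = 4044 years. Length of B = 0.072 × 4044 = 291.2 mm.

291.2 mm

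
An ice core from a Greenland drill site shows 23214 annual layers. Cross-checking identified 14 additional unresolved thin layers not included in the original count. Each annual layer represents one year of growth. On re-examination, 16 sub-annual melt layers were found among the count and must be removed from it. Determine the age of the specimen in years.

Correcting the raw count gives 23214 − 16 + 14 = 23212 true annual layers.
One annual layer per year makes the duration 23212 years.

23212 years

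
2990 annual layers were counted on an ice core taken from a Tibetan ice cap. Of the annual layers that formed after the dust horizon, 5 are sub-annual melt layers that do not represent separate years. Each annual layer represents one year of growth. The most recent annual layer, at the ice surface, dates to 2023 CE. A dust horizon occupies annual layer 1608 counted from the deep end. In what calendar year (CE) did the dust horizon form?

2990 − 1608 = 1382 annual layers lie beyond the dust horizon toward the ice surface.
1382 − 5 false = 1377 true annual layers after the dust horizon.
Counting back 1377 years from 2023 CE places the dust horizon in 2023 − 1377 = 646 CE.

646 CE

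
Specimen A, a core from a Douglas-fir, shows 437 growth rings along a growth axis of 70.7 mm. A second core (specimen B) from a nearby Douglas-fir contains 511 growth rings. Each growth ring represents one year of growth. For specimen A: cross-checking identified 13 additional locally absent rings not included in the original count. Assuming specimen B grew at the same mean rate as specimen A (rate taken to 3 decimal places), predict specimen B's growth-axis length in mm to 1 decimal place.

80.2 mm

Specimen A: correcting the raw count gives 437 + 13 = 450 true growth rings.
A: 70.7 mm over 450 years gives 70.7 / 450 ≈ 0.157 mm/year.
Length of B = 0.157 × 511 = 80.2 mm.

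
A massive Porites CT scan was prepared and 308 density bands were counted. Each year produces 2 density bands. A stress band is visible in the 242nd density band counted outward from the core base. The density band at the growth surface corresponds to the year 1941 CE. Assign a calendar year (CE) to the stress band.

Between density band 242 and the growth surface there are 308 − 242 = 66 density bands.
With 2 density bands per year, 66 / 2 = 33 years.
The density band at the growth surface is 1941 CE, so the stress band dates to 1941 − 33 = 1908 CE.

1908 CE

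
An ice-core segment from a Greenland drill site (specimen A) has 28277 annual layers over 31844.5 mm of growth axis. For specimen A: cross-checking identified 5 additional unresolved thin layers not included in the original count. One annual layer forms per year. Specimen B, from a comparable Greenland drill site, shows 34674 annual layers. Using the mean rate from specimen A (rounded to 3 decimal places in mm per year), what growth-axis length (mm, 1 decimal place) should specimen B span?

39042.9 mm

Specimen A: true annual layer count = 28277 + 5 = 28282.
A: Extension rate ≈ 31844.5 / 28282 = 1.126 mm/yr.
Length of B = 1.126 × 34674 = 39042.9 mm.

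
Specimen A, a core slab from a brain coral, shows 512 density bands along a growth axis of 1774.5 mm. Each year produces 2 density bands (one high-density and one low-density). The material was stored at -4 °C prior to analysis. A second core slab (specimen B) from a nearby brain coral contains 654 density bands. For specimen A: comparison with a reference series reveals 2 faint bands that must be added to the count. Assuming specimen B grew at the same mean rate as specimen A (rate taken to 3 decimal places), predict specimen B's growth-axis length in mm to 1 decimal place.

2257.9 mm

Specimen A: correcting the raw count gives 512 + 2 = 514 true density bands.
Specimen A: 514 density bands at 2 per year is 514 / 2 = 257 years.
A: 1774.5 mm over 257 years gives 1774.5 / 257 ≈ 6.905 mm/yr.
Specimen B: 654 density bands at 2 per year is 654 / 2 = 327 years. B's length ≈ 6.905 × 327 = 2257.9 mm.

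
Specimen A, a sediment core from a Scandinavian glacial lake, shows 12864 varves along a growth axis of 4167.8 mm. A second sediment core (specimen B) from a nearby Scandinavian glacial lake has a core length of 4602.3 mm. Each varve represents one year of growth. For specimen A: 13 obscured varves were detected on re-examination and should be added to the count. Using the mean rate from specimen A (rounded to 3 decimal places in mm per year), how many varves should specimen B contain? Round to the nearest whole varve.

Specimen A: after corrections the count is 12864 + 13 = 12877 varves.
A: 4167.8 mm over 12877 years gives 4167.8 / 12877 ≈ 0.324 mm/year.
B spans 4602.3 / 0.324 = 14204.63 years ≈ 14205 varves.

14205 varves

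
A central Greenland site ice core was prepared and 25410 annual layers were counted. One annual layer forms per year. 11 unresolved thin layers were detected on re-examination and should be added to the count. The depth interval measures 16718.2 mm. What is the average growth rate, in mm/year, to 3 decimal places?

0.658 mm/year

Correcting the raw count gives 25410 + 11 = 25421 true annual layers.
16718.2 mm over 25421 years gives 16718.2 / 25421 ≈ 0.658 mm/year.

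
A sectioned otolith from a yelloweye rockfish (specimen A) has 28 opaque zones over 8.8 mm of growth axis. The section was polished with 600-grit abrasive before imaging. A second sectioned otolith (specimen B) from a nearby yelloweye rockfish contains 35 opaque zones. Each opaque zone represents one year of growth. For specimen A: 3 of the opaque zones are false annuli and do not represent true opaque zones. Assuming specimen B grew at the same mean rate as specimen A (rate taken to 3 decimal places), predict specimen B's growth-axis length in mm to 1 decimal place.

12.3 mm

Specimen A: true opaque zone count = 28 − 3 = 25.
A: Extension rate ≈ 8.8 / 25 = 0.352 mm per year.
B's length ≈ 0.352 × 35 = 12.3 mm.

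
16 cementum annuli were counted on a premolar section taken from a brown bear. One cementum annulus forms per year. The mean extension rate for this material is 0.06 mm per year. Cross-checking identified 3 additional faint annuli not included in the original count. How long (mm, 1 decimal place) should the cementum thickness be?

1.1 mm

After corrections the count is 16 + 3 = 19 cementum annuli.
Predicted length = 0.06 mm/year × 19 years = 1.1 mm.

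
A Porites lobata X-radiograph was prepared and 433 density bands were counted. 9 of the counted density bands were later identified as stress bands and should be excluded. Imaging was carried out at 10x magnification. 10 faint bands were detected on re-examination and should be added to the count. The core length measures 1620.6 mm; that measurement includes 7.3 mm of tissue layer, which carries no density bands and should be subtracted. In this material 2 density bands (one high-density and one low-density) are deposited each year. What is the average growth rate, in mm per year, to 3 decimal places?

7.435 mm per year

True density band count = 433 − 9 + 10 = 434.
434 density bands at 2 per year is 434 / 2 = 217 years.
Net length = 1620.6 − 7.3 = 1613.3 mm.
Extension rate ≈ 1613.3 / 217 = 7.435 mm per year.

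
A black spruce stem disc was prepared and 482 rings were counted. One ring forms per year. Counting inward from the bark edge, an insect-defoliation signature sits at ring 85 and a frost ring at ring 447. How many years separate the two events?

447 − 85 = 362 rings lie between the two events.
At one ring per year, 362 years elapsed between them.

362 yr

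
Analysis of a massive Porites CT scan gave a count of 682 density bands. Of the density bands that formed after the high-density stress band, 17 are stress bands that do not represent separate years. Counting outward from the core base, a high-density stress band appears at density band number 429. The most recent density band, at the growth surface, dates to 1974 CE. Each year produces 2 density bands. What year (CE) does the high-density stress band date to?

1856 CE

Between density band 429 and the growth surface there are 682 − 429 = 253 density bands.
253 − 17 false = 236 true density bands after the high-density stress band.
With 2 density bands per year, 236 / 2 = 118 years.
Counting back 118 years from 1974 CE places the high-density stress band in 1974 − 118 = 1856 CE.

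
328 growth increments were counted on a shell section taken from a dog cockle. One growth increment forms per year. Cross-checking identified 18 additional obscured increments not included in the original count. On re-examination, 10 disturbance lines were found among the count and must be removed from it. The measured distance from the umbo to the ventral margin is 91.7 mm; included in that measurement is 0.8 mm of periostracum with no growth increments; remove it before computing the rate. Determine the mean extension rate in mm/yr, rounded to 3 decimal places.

0.271 mm/yr

Correcting the raw count gives 328 − 10 + 18 = 336 true growth increments.
The growth record spans 91.7 − 0.8 = 90.9 mm.
Extension rate ≈ 90.9 / 336 = 0.271 mm/yr.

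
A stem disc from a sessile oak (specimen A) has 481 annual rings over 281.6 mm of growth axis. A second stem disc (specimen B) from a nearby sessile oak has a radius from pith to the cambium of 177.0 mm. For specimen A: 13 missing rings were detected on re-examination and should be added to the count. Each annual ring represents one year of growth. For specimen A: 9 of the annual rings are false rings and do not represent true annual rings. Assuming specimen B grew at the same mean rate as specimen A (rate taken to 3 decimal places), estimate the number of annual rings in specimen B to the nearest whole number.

Specimen A: after corrections the count is 481 − 9 + 13 = 485 annual rings.
A: Mean rate = 281.6 mm / 485 years ≈ 0.581 mm/year.
B spans 177.0 / 0.581 = 304.65 years ≈ 305 annual rings.

305 annual rings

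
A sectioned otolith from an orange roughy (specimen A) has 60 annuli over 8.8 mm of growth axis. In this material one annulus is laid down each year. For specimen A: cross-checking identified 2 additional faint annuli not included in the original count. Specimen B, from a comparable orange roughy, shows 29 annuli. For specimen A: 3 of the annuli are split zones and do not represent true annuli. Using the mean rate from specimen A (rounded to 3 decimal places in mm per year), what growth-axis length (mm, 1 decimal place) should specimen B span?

Specimen A: after corrections the count is 60 − 3 + 2 = 59 annuli.
A: Mean rate = 8.8 mm / 59 years ≈ 0.149 mm per year.
B's length ≈ 0.149 × 29 = 4.3 mm.

4.3 mm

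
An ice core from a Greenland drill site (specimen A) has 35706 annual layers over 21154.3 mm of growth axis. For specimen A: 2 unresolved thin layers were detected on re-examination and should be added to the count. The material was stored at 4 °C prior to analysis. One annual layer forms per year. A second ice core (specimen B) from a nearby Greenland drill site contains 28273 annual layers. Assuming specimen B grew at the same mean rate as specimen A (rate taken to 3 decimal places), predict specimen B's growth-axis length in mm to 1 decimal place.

16737.6 mm

Specimen A: correcting the raw count gives 35706 + 2 = 35708 true annual layers.
A: 21154.3 mm over 35708 years gives 21154.3 / 35708 ≈ 0.592 mm per year.
For B, 0.592 mm/year × 28273 years = 16737.6 mm.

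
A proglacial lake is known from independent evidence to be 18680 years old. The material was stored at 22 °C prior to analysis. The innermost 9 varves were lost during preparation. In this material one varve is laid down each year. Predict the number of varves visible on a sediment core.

One varve per year gives 18680 varves over 18680 years.
18680 − 9 missed = 18671 varves expected in the prepared section.

18671 varves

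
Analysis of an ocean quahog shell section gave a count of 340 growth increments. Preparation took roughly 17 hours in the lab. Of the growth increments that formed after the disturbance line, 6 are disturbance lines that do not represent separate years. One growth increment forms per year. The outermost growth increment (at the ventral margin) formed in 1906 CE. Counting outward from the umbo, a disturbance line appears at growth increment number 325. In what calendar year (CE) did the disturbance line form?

Between growth increment 325 and the ventral margin there are 340 − 325 = 15 growth increments.
Removing the 6 false growth increments leaves 15 − 6 = 9 true growth increments beyond the disturbance line.
1906 − 9 = 1897 CE.

1897 CE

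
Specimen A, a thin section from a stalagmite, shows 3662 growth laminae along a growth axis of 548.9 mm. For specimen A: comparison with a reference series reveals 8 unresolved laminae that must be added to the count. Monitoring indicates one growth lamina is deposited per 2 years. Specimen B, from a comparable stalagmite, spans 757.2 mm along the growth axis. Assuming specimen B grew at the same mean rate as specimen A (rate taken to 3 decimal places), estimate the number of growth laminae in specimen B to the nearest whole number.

5048 growth laminae

Specimen A: true growth lamina count = 3662 + 8 = 3670.
Specimen A: multiplying by 2 years per growth lamina: 3670 × 2 = 7340 years.
A: 548.9 mm over 7340 years gives 548.9 / 7340 ≈ 0.075 mm per year.
B spans 757.2 / 0.075 = 10096.00 years; at 2 years per growth lamina that is 10096.00 / 2 ≈ 5048 growth laminae.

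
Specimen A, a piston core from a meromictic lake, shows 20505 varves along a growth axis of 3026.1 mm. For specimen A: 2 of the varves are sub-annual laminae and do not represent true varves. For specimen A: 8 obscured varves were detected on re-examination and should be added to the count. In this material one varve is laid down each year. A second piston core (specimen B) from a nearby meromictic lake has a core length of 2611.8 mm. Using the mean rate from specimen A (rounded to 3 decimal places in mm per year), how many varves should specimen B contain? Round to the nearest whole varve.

17647 varves

Specimen A: after corrections the count is 20505 − 2 + 8 = 20511 varves.
A: Extension rate ≈ 3026.1 / 20511 = 0.148 mm/yr.
Specimen B: 2611.8 mm / 0.148 mm per year = 17647.30 years ≈ 17647 varves.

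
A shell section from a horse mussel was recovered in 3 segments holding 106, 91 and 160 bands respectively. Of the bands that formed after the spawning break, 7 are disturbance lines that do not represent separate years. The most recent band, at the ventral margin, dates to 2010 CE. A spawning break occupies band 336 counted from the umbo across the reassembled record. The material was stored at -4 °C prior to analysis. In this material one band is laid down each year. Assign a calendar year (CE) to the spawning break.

Total bands = 106 + 91 + 160 = 357.
The spawning break sits at band 336 from the umbo, so 357 − 336 = 21 bands formed after it.
21 − 7 false = 14 true bands after the spawning break.
2010 − 14 = 1996 CE.

1996 CE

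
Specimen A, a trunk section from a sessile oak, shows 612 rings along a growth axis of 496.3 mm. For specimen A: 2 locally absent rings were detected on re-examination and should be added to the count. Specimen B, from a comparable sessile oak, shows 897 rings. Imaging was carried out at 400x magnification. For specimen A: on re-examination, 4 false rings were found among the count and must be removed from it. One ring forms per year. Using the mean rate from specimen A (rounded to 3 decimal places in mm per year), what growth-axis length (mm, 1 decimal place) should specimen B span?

730.2 mm

Specimen A: after corrections the count is 612 − 4 + 2 = 610 rings.
A: Extension rate ≈ 496.3 / 610 = 0.814 mm/yr.
Length of B = 0.814 × 897 = 730.2 mm.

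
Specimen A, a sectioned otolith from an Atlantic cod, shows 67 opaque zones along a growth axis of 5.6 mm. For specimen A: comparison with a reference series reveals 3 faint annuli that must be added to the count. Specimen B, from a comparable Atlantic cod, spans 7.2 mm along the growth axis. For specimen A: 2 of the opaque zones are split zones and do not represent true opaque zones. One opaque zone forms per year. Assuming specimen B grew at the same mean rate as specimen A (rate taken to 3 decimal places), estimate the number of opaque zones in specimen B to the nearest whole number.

88 opaque zones

Specimen A: true opaque zone count = 67 − 2 + 3 = 68.
A: 5.6 mm over 68 years gives 5.6 / 68 ≈ 0.082 mm/year.
Specimen B: 7.2 mm / 0.082 mm per year = 87.80 years ≈ 88 opaque zones.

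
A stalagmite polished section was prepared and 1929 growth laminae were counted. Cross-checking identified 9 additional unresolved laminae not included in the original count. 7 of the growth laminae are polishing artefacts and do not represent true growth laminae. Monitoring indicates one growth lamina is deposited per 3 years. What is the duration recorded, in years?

5793 years

True growth lamina count = 1929 − 7 + 9 = 1931.
At 3 years per growth lamina, 1931 × 3 = 5793 years.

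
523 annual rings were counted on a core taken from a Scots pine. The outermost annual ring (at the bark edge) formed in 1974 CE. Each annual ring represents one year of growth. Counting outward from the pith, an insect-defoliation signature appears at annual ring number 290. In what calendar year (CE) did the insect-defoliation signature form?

523 − 290 = 233 annual rings lie beyond the insect-defoliation signature toward the bark edge.
Counting back 233 years from 1974 CE places the insect-defoliation signature in 1974 − 233 = 1741 CE.

1741 CE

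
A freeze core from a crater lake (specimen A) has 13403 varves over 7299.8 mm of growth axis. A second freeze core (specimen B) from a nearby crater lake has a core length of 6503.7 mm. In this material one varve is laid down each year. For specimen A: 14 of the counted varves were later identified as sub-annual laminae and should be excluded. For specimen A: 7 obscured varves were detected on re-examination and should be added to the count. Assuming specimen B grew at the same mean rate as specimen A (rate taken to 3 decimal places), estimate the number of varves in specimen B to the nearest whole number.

11933 varves

Specimen A: correcting the raw count gives 13403 − 14 + 7 = 13396 true varves.
A: Extension rate ≈ 7299.8 / 13396 = 0.545 mm/yr.
Specimen B: 6503.7 mm / 0.545 mm per year = 11933.39 years ≈ 11933 varves.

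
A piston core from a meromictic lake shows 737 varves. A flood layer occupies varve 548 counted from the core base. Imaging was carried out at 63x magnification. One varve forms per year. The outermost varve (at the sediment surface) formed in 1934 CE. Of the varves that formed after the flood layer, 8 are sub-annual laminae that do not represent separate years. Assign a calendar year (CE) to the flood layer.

1753 CE

The flood layer sits at varve 548 from the core base, so 737 − 548 = 189 varves formed after it.
Excluding 8 false varves: 189 − 8 = 181.
Counting back 181 years from 1934 CE places the flood layer in 1934 − 181 = 1753 CE.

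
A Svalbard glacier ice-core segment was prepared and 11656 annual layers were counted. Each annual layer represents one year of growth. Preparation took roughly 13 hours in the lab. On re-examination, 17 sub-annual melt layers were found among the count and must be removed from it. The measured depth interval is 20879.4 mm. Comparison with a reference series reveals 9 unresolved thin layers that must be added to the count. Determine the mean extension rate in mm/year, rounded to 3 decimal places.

1.793 mm/year

After corrections the count is 11656 − 17 + 9 = 11648 annual layers.
Extension rate ≈ 20879.4 / 11648 = 1.793 mm/year.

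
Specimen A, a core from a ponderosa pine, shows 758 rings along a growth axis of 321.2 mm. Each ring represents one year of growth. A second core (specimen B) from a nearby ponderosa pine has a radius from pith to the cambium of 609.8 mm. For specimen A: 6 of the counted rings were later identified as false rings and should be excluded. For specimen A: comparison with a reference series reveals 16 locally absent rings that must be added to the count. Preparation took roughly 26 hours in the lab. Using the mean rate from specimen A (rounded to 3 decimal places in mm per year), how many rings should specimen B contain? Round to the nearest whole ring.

Specimen A: correcting the raw count gives 758 − 6 + 16 = 768 true rings.
A: Extension rate ≈ 321.2 / 768 = 0.418 mm/yr.
Specimen B: 609.8 mm / 0.418 mm per year = 1458.85 years ≈ 1459 rings.

1459 rings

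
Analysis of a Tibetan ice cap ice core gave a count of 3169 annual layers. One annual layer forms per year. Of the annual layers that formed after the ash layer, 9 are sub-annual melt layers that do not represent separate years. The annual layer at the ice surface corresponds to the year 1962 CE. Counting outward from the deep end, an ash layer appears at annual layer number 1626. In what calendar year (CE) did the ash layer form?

428 CE

The ash layer sits at annual layer 1626 from the deep end, so 3169 − 1626 = 1543 annual layers formed after it.
Removing the 9 false annual layers leaves 1543 − 9 = 1534 true annual layers beyond the ash layer.
1962 − 1534 = 428 CE.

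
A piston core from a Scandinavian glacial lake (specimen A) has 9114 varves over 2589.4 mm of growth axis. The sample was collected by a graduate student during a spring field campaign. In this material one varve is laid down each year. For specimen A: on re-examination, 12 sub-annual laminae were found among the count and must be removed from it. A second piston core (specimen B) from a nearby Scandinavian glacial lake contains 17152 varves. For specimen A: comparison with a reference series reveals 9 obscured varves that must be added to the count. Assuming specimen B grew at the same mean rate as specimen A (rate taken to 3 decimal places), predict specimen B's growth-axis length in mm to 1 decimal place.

4871.2 mm

Specimen A: adjusted count: 9114 − 12 + 9 = 9111 varves.
A: 2589.4 mm over 9111 years gives 2589.4 / 9111 ≈ 0.284 mm/year.
B's length ≈ 0.284 × 17152 = 4871.2 mm.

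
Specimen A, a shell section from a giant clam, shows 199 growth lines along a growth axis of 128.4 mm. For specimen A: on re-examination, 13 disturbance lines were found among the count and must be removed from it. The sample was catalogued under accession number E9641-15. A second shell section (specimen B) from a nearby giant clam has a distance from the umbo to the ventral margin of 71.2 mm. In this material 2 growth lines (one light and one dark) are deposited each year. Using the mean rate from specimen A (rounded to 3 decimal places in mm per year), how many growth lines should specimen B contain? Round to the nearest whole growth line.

Specimen A: true growth line count = 199 − 13 = 186.
Specimen A: 186 growth lines at 2 per year is 186 / 2 = 93 years.
A: Mean rate = 128.4 mm / 93 years ≈ 1.381 mm/year.
For B, 71.2 / 1.381 = 51.56 years; at 2 growth lines per year that is 51.56 × 2 ≈ 103 growth lines.

103 growth lines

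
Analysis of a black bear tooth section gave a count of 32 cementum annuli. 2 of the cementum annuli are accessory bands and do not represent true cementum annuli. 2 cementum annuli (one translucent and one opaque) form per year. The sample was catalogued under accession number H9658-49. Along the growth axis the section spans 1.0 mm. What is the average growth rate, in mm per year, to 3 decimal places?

True cementum annulus count = 32 − 2 = 30.
Dividing by 2 cementum annuli per year: 30 / 2 = 15 years.
Mean rate = 1.0 mm / 15 years ≈ 0.067 mm per year.

0.067 mm per year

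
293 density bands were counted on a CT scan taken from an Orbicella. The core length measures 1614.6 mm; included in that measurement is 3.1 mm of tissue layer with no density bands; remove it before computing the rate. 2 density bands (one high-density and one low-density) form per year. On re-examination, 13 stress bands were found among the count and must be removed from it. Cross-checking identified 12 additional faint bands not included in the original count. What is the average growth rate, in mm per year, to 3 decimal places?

11.038 mm per year

Adjusted count: 293 − 13 + 12 = 292 density bands.
With 2 density bands per year, 292 / 2 = 146 years.
Net length = 1614.6 − 3.1 = 1611.5 mm.
Mean rate = 1611.5 mm / 146 years ≈ 11.038 mm per year.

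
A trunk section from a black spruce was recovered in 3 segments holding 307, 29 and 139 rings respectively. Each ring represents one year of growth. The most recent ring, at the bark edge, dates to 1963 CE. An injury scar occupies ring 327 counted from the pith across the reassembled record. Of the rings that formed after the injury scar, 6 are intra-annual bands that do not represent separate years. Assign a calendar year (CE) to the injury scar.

1821 CE

Total rings = 307 + 29 + 139 = 475.
Between ring 327 and the bark edge there are 475 − 327 = 148 rings.
Excluding 6 false rings: 148 − 6 = 142.
Counting back 142 years from 1963 CE places the injury scar in 1963 − 142 = 1821 CE.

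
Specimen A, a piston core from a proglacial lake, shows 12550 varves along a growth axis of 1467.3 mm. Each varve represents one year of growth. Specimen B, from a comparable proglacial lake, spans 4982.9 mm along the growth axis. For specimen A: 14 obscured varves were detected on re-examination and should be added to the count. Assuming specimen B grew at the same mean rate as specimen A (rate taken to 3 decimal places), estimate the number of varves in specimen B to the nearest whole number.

42589 varves

Specimen A: true varve count = 12550 + 14 = 12564.
A: Mean rate = 1467.3 mm / 12564 years ≈ 0.117 mm/yr.
B spans 4982.9 / 0.117 = 42588.89 years ≈ 42589 varves.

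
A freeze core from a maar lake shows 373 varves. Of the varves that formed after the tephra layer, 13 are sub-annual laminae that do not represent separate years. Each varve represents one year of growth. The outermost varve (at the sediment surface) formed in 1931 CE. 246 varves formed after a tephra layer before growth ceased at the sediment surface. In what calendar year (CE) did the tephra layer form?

246 varves post-date the tephra layer.
Excluding 13 false varves: 246 − 13 = 233.
The varve at the sediment surface is 1931 CE, so the tephra layer dates to 1931 − 233 = 1698 CE.

1698 CE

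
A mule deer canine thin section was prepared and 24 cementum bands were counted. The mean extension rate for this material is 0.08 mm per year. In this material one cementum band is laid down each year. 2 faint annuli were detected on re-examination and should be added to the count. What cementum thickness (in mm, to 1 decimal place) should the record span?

Correcting the raw count gives 24 + 2 = 26 true cementum bands.
26 years at 0.08 mm/year gives 0.08 × 26 = 2.1 mm.

2.1 mm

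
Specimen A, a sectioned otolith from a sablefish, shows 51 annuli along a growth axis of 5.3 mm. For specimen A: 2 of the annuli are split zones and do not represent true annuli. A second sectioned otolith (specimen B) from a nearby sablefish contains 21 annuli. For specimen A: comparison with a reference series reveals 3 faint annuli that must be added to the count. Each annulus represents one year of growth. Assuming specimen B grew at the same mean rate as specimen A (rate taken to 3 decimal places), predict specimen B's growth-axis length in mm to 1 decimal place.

Specimen A: adjusted count: 51 − 2 + 3 = 52 annuli.
A: 5.3 mm over 52 years gives 5.3 / 52 ≈ 0.102 mm per year.
B's length ≈ 0.102 × 21 = 2.1 mm.

2.1 mm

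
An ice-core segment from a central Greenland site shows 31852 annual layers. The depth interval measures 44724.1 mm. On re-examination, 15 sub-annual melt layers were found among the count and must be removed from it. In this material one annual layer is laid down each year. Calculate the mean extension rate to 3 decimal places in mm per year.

1.405 mm per year

Adjusted count: 31852 − 15 = 31837 annual layers.
Mean rate = 44724.1 mm / 31837 years ≈ 1.405 mm per year.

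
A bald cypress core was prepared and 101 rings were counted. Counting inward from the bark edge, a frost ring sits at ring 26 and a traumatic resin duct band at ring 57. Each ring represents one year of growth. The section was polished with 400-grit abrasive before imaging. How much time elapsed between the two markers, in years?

57 − 26 = 31 rings lie between the two events.
That is 31 years at one ring per year.

31 yr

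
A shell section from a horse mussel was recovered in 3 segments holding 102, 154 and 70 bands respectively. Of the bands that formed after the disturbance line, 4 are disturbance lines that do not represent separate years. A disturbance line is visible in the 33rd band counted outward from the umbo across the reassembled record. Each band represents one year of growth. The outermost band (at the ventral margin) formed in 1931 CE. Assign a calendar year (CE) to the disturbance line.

Total bands = 102 + 154 + 70 = 326.
The disturbance line sits at band 33 from the umbo, so 326 − 33 = 293 bands formed after it.
293 − 4 false = 289 true bands after the disturbance line.
1931 − 289 = 1642 CE.

1642 CE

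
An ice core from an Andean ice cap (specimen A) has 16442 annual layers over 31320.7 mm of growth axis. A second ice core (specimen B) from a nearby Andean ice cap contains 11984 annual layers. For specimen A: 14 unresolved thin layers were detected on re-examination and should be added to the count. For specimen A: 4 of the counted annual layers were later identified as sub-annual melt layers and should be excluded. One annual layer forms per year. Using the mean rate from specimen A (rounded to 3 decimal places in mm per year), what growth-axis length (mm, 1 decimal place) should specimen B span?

22817.5 mm

Specimen A: correcting the raw count gives 16442 − 4 + 14 = 16452 true annual layers.
A: 31320.7 mm over 16452 years gives 31320.7 / 16452 ≈ 1.904 mm/year.
B's length ≈ 1.904 × 11984 = 22817.5 mm.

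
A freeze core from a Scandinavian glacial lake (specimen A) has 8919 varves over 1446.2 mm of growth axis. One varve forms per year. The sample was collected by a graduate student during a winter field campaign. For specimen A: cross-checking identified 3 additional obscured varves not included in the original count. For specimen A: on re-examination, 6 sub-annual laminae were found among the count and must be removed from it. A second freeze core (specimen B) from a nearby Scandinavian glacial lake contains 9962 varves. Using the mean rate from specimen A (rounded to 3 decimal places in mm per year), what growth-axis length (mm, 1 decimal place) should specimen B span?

1613.8 mm

Specimen A: after corrections the count is 8919 − 6 + 3 = 8916 varves.
A: 1446.2 mm over 8916 years gives 1446.2 / 8916 ≈ 0.162 mm/yr.
B's length ≈ 0.162 × 9962 = 1613.8 mm.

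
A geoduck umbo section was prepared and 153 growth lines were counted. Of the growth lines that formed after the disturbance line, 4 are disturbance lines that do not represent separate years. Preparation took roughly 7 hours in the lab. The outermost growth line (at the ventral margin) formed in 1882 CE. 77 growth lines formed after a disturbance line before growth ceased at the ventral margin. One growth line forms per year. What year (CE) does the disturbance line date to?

1809 CE

77 growth lines formed after the disturbance line.
Removing the 4 false growth lines leaves 77 − 4 = 73 true growth lines beyond the disturbance line.
The growth line at the ventral margin is 1882 CE, so the disturbance line dates to 1882 − 73 = 1809 CE.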